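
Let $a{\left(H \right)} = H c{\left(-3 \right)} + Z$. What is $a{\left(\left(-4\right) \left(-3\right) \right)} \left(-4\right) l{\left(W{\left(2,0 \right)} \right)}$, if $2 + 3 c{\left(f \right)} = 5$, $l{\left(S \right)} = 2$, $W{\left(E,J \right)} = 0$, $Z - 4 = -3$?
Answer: $-104$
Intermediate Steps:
$Z = 1$ ($Z = 4 - 3 = 1$)
$c{\left(f \right)} = 1$ ($c{\left(f \right)} = - \frac{2}{3} + \frac{1}{3} \cdot 5 = - \frac{2}{3} + \frac{5}{3} = 1$)
$a{\left(H \right)} = 1 + H$ ($a{\left(H \right)} = H 1 + 1 = H + 1 = 1 + H$)
$a{\left(\left(-4\right) \left(-3\right) \right)} \left(-4\right) l{\left(W{\left(2,0 \right)} \right)} = \left(1 - -12\right) \left(-4\right) 2 = \left(1 + 12\right) \left(-4\right) 2 = 13 \left(-4\right) 2 = \left(-52\right) 2 = -104$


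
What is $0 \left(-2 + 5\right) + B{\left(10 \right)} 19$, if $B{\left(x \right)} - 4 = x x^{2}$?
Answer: $19076$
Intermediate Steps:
$B{\left(x \right)} = 4 + x^{3}$ ($B{\left(x \right)} = 4 + x x^{2} = 4 + x^{3}$)
$0 \left(-2 + 5\right) + B{\left(10 \right)} 19 = 0 \left(-2 + 5\right) + \left(4 + 10^{3}\right) 19 = 0 \cdot 3 + \left(4 + 1000\right) 19 = 0 + 1004 \cdot 19 = 0 + 19076 = 19076$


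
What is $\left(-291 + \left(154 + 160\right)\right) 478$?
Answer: $10994$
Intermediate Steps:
$\left(-291 + \left(154 + 160\right)\right) 478 = \left(-291 + 314\right) 478 = 23 \cdot 478 = 10994$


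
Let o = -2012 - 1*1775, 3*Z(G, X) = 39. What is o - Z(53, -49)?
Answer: -3800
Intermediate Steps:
Z(G, X) = 13 (Z(G, X) = (⅓)*39 = 13)
o = -3787 (o = -2012 - 1775 = -3787)
o - Z(53, -49) = -3787 - 1*13 = -3787 - 13 = -3800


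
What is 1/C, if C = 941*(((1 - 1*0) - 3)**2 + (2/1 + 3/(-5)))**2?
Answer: 25/685989 ≈ 3.6444e-5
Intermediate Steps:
C = 685989/25 (C = 941*(((1 + 0) - 3)**2 + (2*1 + 3*(-1/5)))**2 = 941*((1 - 3)**2 + (2 - 3/5))**2 = 941*((-2)**2 + 7/5)**2 = 941*(4 + 7/5)**2 = 941*(27/5)**2 = 941*(729/25) = 685989/25 ≈ 27440.)
1/C = 1/(685989/25) = 25/685989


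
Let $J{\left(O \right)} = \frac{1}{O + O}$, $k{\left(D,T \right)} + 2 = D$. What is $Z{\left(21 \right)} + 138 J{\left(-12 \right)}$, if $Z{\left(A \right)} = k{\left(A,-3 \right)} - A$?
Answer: $- \frac{31}{4} \approx -7.75$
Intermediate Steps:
$k{\left(D,T \right)} = -2 + D$
$J{\left(O \right)} = \frac{1}{2 O}$
$Z{\left(A \right)} = -2$ ($Z{\left(A \right)} = \left(-2 + A\right) - A = -2$)
$Z{\left(21 \right)} + 138 J{\left(-12 \right)} = -2 + 138 \frac{1}{2 \left(-12\right)} = -2 + 138 \cdot \frac{1}{2} \left(- \frac{1}{12}\right) = -2 + 138 \left(- \frac{1}{24}\right) = -2 - \frac{23}{4} = - \frac{31}{4}$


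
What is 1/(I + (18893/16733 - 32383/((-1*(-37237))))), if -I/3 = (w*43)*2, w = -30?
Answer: 623086721/4822852874442 ≈ 0.00012919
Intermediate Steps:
I = 7740 (I = -3*(-30*43)*2 = -(-3870)*2 = -3*(-2580) = 7740)
1/(I + (18893/16733 - 32383/((-1*(-37237))))) = 1/(7740 + (18893/16733 - 32383/((-1*(-37237))))) = 1/(7740 + (18893*(1/16733) - 32383/37237)) = 1/(7740 + (18893/16733 - 32383*1/37237)) = 1/(7740 + (18893/16733 - 32383/37237)) = 1/(7740 + 161653902/623086721) = 1/(4822852874442/623086721) = 623086721/4822852874442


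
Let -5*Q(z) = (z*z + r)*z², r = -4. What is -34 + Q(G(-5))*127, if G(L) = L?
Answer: -13369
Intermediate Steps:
Q(z) = -z²*(-4 + z²)/5 (Q(z) = -(z*z - 4)*z²/5 = -(z² - 4)*z²/5 = -(-4 + z²)*z²/5 = -z²*(-4 + z²)/5)
-34 + Q(G(-5))*127 = -34 + ((⅕)*(-5)²*(4 - 1*(-5)²))*127 = -34 + ((⅕)*25*(4 - 1*25))*127 = -34 + ((⅕)*25*(4 - 25))*127 = -34 + ((⅕)*25*(-21))*127 = -34 - 105*127 = -34 - 13335 = -13369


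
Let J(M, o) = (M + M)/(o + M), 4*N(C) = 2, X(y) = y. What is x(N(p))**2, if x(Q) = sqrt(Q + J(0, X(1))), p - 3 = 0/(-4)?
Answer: 1/2 ≈ 0.50000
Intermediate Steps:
p = 3 (p = 3 + 0/(-4) = 3 + 0*(-1/4) = 3 + 0 = 3)
N(C) = 1/2 (N(C) = (1/4)*2 = 1/2)
J(M, o) = 2*M/(M + o) (J(M, o) = (2*M)/(M + o) = 2*M/(M + o))
x(Q) = sqrt(Q) (x(Q) = sqrt(Q + 2*0/(0 + 1)) = sqrt(Q + 2*0/1) = sqrt(Q + 2*0*1) = sqrt(Q + 0) = sqrt(Q))
x(N(p))**2 = (sqrt(1/2))**2 = (sqrt(2)/2)**2 = 1/2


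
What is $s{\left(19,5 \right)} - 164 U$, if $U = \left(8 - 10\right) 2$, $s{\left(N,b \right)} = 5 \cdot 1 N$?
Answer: $751$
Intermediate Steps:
$s{\left(N,b \right)} = 5 N$
$U = -4$ ($U = \left(8 - 10\right) 2 = \left(-2\right) 2 = -4$)
$s{\left(19,5 \right)} - 164 U = 5 \cdot 19 - -656 = 95 + 656 = 751$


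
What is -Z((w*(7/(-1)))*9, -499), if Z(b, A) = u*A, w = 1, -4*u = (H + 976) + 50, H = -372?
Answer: -163173/2 ≈ -81587.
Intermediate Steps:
u = -327/2 (u = -((-372 + 976) + 50)/4 = -(604 + 50)/4 = -¼*654 = -327/2 ≈ -163.50)
Z(b, A) = -327*A/2
-Z((w*(7/(-1)))*9, -499) = -(-327)*(-499)/2 = -1*163173/2 = -163173/2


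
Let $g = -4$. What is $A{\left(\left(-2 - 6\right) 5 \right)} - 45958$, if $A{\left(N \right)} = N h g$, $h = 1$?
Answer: $-45798$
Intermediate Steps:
$A{\left(N \right)} = - 4 N$ ($A{\left(N \right)} = N 1 \left(-4\right) = N \left(-4\right) = - 4 N$)
$A{\left(\left(-2 - 6\right) 5 \right)} - 45958 = - 4 \left(-2 - 6\right) 5 - 45958 = - 4 \left(\left(-8\right) 5\right) - 45958 = \left(-4\right) \left(-40\right) - 45958 = 160 - 45958 = -45798$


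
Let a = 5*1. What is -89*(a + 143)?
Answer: -13172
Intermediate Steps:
a = 5
-89*(a + 143) = -89*(5 + 143) = -89*148 = -13172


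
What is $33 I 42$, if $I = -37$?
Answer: $-51282$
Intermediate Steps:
$33 I 42 = 33 \left(-37\right) 42 = \left(-1221\right) 42 = -51282$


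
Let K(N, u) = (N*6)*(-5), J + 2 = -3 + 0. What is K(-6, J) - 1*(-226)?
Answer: 406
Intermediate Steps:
J = -5 (J = -2 + (-3 + 0) = -2 - 3 = -5)
K(N, u) = -30*N (K(N, u) = (6*N)*(-5) = -30*N)
K(-6, J) - 1*(-226) = -30*(-6) - 1*(-226) = 180 + 226 = 406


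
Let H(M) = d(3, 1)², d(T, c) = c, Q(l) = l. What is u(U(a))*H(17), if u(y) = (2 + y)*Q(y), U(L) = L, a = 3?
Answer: 15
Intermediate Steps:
H(M) = 1 (H(M) = 1² = 1)
u(y) = y*(2 + y) (u(y) = (2 + y)*y = y*(2 + y))
u(U(a))*H(17) = (3*(2 + 3))*1 = (3*5)*1 = 15*1 = 15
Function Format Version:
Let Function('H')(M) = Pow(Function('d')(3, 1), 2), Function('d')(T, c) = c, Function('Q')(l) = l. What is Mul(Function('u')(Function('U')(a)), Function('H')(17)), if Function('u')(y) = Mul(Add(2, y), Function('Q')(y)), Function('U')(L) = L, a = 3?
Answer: 15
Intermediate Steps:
Function('H')(M) = 1 (Function('H')(M) = Pow(1, 2) = 1)
Function('u')(y) = Mul(y, Add(2, y)) (Function('u')(y) = Mul(Add(2, y), y) = Mul(y, Add(2, y)))
Mul(Function('u')(Function('U')(a)), Function('H')(17)) = Mul(Mul(3, Add(2, 3)), 1) = Mul(Mul(3, 5), 1) = Mul(15, 1) = 15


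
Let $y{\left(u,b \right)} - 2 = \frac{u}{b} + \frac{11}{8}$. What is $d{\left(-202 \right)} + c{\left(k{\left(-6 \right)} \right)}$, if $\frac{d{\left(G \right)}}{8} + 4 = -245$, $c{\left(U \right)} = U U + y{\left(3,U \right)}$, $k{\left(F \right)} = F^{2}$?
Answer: $- \frac{16621}{24} \approx -692.54$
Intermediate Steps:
$y{\left(u,b \right)} = \frac{27}{8} + \frac{u}{b}$ ($y{\left(u,b \right)} = 2 + \left(\frac{u}{b} + \frac{11}{8}\right) = 2 + \left(\frac{11}{8} + \frac{u}{b}\right) = \frac{27}{8} + \frac{u}{b}$)
$c{\left(U \right)} = \frac{27}{8} + U^{2} + \frac{3}{U}$ ($c{\left(U \right)} = U U + \left(\frac{27}{8} + \frac{3}{U}\right) = U^{2} + \left(\frac{27}{8} + \frac{3}{U}\right) = \frac{27}{8} + U^{2} + \frac{3}{U}$)
$d{\left(G \right)} = -1992$ ($d{\left(G \right)} = -32 + 8 \left(-245\right) = -32 - 1960 = -1992$)
$d{\left(-202 \right)} + c{\left(k{\left(-6 \right)} \right)} = -1992 + \left(\frac{27}{8} + \left(\left(-6\right)^{2}\right)^{2} + \frac{3}{\left(-6\right)^{2}}\right) = -1992 + \left(\frac{27}{8} + 36^{2} + \frac{3}{36}\right) = -1992 + \left(\frac{27}{8} + 1296 + 3 \cdot \frac{1}{36}\right) = -1992 + \left(\frac{27}{8} + 1296 + \frac{1}{12}\right) = -1992 + \frac{31187}{24} = - \frac{16621}{24}$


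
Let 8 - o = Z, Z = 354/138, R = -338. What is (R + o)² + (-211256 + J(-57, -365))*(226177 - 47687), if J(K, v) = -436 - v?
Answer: -19953692538469/529 ≈ -3.7720e+10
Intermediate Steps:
Z = 59/23 (Z = 354*(1/138) = 59/23 ≈ 2.5652)
o = 125/23 (o = 8 - 1*59/23 = 8 - 59/23 = 125/23 ≈ 5.4348)
(R + o)² + (-211256 + J(-57, -365))*(226177 - 47687) = (-338 + 125/23)² + (-211256 + (-436 - 1*(-365)))*(226177 - 47687) = (-7649/23)² + (-211256 + (-436 + 365))*178490 = 58507201/529 + (-211256 - 71)*178490 = 58507201/529 - 211327*178490 = 58507201/529 - 37719756230 = -19953692538469/529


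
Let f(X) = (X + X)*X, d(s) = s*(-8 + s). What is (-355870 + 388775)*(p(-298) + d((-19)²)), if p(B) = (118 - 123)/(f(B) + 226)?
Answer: 745690481449885/177834 ≈ 4.1932e+9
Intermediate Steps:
f(X) = 2*X² (f(X) = (2*X)*X = 2*X²)
p(B) = -5/(226 + 2*B²) (p(B) = (118 - 123)/(2*B² + 226) = -5/(226 + 2*B²))
(-355870 + 388775)*(p(-298) + d((-19)²)) = (-355870 + 388775)*(-5/(226 + 2*(-298)²) + (-19)²*(-8 + (-19)²)) = 32905*(-5/(226 + 2*88804) + 361*(-8 + 361)) = 32905*(-5/(226 + 177608) + 361*353) = 32905*(-5/177834 + 127433) = 32905*(22661920117/177834) = 745690481449885/177834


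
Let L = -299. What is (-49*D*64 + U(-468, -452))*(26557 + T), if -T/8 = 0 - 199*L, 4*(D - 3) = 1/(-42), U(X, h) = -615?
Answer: 4496457621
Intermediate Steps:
D = 503/168 (D = 3 + (1/4)/(-42) = 3 + (1/4)*(-1/42) = 3 - 1/168 = 503/168 ≈ 2.9940)
T = -476008 (T = -8*(0 - 199*(-299)) = -8*(0 + 59501) = -8*59501 = -476008)
(-49*D*64 + U(-468, -452))*(26557 + T) = (-49*503/168*64 - 615)*(26557 - 476008) = (-3521/24*64 - 615)*(-449451) = (-28168/3 - 615)*(-449451) = -30013/3*(-449451) = 4496457621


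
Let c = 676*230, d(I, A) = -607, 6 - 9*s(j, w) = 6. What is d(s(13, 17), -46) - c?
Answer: -156087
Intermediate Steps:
s(j, w) = 0 (s(j, w) = ⅔ - ⅑*6 = ⅔ - ⅔ = 0)
c = 155480
d(s(13, 17), -46) - c = -607 - 1*155480 = -607 - 155480 = -156087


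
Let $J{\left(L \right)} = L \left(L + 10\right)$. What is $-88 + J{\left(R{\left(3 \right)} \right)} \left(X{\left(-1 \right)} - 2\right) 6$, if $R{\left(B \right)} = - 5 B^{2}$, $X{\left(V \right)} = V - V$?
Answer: $-18988$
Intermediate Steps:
$X{\left(V \right)} = 0$
$J{\left(L \right)} = L \left(10 + L\right)$
$-88 + J{\left(R{\left(3 \right)} \right)} \left(X{\left(-1 \right)} - 2\right) 6 = -88 + - 5 \cdot 3^{2} \left(10 - 5 \cdot 3^{2}\right) \left(0 - 2\right) 6 = -88 + \left(-5\right) 9 \left(10 - 45\right) \left(\left(-2\right) 6\right) = -88 + - 45 \left(10 - 45\right) \left(-12\right) = -88 + \left(-45\right) \left(-35\right) \left(-12\right) = -88 + 1575 \left(-12\right) = -88 - 18900 = -18988$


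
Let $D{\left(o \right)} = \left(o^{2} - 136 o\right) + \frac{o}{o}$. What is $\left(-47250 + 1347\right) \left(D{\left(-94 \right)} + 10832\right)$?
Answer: $-1489690059$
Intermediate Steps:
$D{\left(o \right)} = 1 + o^{2} - 136 o$ ($D{\left(o \right)} = \left(o^{2} - 136 o\right) + 1 = 1 + o^{2} - 136 o$)
$\left(-47250 + 1347\right) \left(D{\left(-94 \right)} + 10832\right) = \left(-47250 + 1347\right) \left(\left(1 + \left(-94\right)^{2} - -12784\right) + 10832\right) = - 45903 \left(\left(1 + 8836 + 12784\right) + 10832\right) = - 45903 \left(21621 + 10832\right) = \left(-45903\right) 32453 = -1489690059$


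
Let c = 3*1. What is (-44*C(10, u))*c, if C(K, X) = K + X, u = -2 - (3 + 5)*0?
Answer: -1056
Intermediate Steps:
u = -2 (u = -2 - 8*0 = -2 - 1*0 = -2 + 0 = -2)
c = 3
(-44*C(10, u))*c = -44*(10 - 2)*3 = -44*8*3 = -352*3 = -1056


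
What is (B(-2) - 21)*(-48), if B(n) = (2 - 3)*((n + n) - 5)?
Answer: 576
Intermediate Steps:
B(n) = 5 - 2*n (B(n) = -(2*n - 5) = -(-5 + 2*n) = 5 - 2*n)
(B(-2) - 21)*(-48) = ((5 - 2*(-2)) - 21)*(-48) = ((5 + 4) - 21)*(-48) = (9 - 21)*(-48) = -12*(-48) = 576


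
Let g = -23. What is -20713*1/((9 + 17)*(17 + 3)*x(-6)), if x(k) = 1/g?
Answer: 476399/520 ≈ 916.15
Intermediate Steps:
x(k) = -1/23 (x(k) = 1/(-23) = -1/23)
-20713*1/((9 + 17)*(17 + 3)*x(-6)) = -20713*(-23/((9 + 17)*(17 + 3))) = -20713/((20*26)*(-1/23)) = -20713/(520*(-1/23)) = -20713/(-520/23) = -20713*(-23/520) = 476399/520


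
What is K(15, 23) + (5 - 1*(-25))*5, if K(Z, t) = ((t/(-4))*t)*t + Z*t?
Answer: -10187/4 ≈ -2546.8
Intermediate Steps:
K(Z, t) = -t**3/4 + Z*t (K(Z, t) = ((t*(-1/4))*t)*t + Z*t = ((-t/4)*t)*t + Z*t = (-t**2/4)*t + Z*t = -t**3/4 + Z*t)
K(15, 23) + (5 - 1*(-25))*5 = 23*(15 - 1/4*23**2) + (5 - 1*(-25))*5 = 23*(15 - 1/4*529) + (5 + 25)*5 = 23*(15 - 529/4) + 30*5 = 23*(-469/4) + 150 = -10787/4 + 150 = -10187/4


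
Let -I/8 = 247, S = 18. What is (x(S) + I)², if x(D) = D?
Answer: 3833764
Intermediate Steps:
I = -1976 (I = -8*247 = -1976)
(x(S) + I)² = (18 - 1976)² = (-1958)² = 3833764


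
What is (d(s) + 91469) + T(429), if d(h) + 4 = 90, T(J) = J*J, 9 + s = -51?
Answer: 275596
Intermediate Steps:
s = -60 (s = -9 - 51 = -60)
T(J) = J**2
d(h) = 86 (d(h) = -4 + 90 = 86)
(d(s) + 91469) + T(429) = (86 + 91469) + 429**2 = 91555 + 184041 = 275596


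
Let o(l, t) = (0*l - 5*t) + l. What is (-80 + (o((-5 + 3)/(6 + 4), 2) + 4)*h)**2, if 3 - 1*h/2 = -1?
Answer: 419904/25 ≈ 16796.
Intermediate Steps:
h = 8 (h = 6 - 2*(-1) = 6 + 2 = 8)
o(l, t) = l - 5*t (o(l, t) = (0 - 5*t) + l = -5*t + l = l - 5*t)
(-80 + (o((-5 + 3)/(6 + 4), 2) + 4)*h)**2 = (-80 + (((-5 + 3)/(6 + 4) - 5*2) + 4)*8)**2 = (-80 + ((-2/10 - 10) + 4)*8)**2 = (-80 + ((-2*1/10 - 10) + 4)*8)**2 = (-80 + ((-1/5 - 10) + 4)*8)**2 = (-80 + (-51/5 + 4)*8)**2 = (-80 - 31/5*8)**2 = (-80 - 248/5)**2 = (-648/5)**2 = 419904/25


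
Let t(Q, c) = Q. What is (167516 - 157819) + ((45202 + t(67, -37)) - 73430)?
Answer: -18464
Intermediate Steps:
(167516 - 157819) + ((45202 + t(67, -37)) - 73430) = (167516 - 157819) + ((45202 + 67) - 73430) = 9697 + (45269 - 73430) = 9697 - 28161 = -18464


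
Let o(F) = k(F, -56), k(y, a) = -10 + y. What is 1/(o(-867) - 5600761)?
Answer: -1/5601638 ≈ -1.7852e-7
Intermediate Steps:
o(F) = -10 + F
1/(o(-867) - 5600761) = 1/((-10 - 867) - 5600761) = 1/(-877 - 5600761) = 1/(-5601638) = -1/5601638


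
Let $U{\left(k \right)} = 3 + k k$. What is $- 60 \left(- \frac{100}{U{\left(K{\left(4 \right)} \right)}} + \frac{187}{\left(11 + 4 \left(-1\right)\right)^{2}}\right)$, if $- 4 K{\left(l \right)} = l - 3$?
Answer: $\frac{84780}{49} \approx 1730.2$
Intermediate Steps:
$K{\left(l \right)} = \frac{3}{4} - \frac{l}{4}$ ($K{\left(l \right)} = - \frac{l - 3}{4} = - \frac{-3 + l}{4} = \frac{3}{4} - \frac{l}{4}$)
$U{\left(k \right)} = 3 + k^{2}$
$- 60 \left(- \frac{100}{U{\left(K{\left(4 \right)} \right)}} + \frac{187}{\left(11 + 4 \left(-1\right)\right)^{2}}\right) = - 60 \left(- \frac{100}{3 + \left(\frac{3}{4} - 1\right)^{2}} + \frac{187}{\left(11 + 4 \left(-1\right)\right)^{2}}\right) = - 60 \left(- \frac{100}{3 + \left(\frac{3}{4} - 1\right)^{2}} + \frac{187}{\left(11 - 4\right)^{2}}\right) = - 60 \left(- \frac{100}{3 + \left(- \frac{1}{4}\right)^{2}} + \frac{187}{7^{2}}\right) = - 60 \left(- \frac{100}{3 + \frac{1}{16}} + \frac{187}{49}\right) = - 60 \left(- \frac{100}{\frac{49}{16}} + 187 \cdot \frac{1}{49}\right) = - 60 \left(\left(-100\right) \frac{16}{49} + \frac{187}{49}\right) = - 60 \left(- \frac{1600}{49} + \frac{187}{49}\right) = \left(-60\right) \left(- \frac{1413}{49}\right) = \frac{84780}{49}$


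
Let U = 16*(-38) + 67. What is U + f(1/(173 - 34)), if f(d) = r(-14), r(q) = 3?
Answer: -538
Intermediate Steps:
f(d) = 3
U = -541 (U = -608 + 67 = -541)
U + f(1/(173 - 34)) = -541 + 3 = -538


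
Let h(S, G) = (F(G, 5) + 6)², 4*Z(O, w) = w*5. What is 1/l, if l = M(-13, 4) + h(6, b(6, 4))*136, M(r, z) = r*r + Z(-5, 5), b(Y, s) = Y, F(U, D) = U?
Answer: 4/79037 ≈ 5.0609e-5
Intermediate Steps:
Z(O, w) = 5*w/4 (Z(O, w) = (w*5)/4 = (5*w)/4 = 5*w/4)
h(S, G) = (6 + G)² (h(S, G) = (G + 6)² = (6 + G)²)
M(r, z) = 25/4 + r² (M(r, z) = r*r + (5/4)*5 = r² + 25/4 = 25/4 + r²)
l = 79037/4 (l = (25/4 + (-13)²) + (6 + 6)²*136 = (25/4 + 169) + 12²*136 = 701/4 + 144*136 = 701/4 + 19584 = 79037/4 ≈ 19759.)
1/l = 1/(79037/4) = 4/79037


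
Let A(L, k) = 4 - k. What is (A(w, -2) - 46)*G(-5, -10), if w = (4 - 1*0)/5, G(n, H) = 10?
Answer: -400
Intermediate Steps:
w = ⅘ (w = (4 + 0)*(⅕) = 4*(⅕) = ⅘ ≈ 0.80000)
(A(w, -2) - 46)*G(-5, -10) = ((4 - 1*(-2)) - 46)*10 = ((4 + 2) - 46)*10 = (6 - 46)*10 = -40*10 = -400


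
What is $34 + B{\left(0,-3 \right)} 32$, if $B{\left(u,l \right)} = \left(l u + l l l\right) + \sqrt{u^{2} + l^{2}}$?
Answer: $-734$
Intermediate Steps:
$B{\left(u,l \right)} = l^{3} + \sqrt{l^{2} + u^{2}} + l u$ ($B{\left(u,l \right)} = \left(l u + l^{2} l\right) + \sqrt{l^{2} + u^{2}} = \left(l u + l^{3}\right) + \sqrt{l^{2} + u^{2}} = \left(l^{3} + l u\right) + \sqrt{l^{2} + u^{2}} = l^{3} + \sqrt{l^{2} + u^{2}} + l u$)
$34 + B{\left(0,-3 \right)} 32 = 34 + \left(\left(-3\right)^{3} + \sqrt{\left(-3\right)^{2} + 0^{2}} - 0\right) 32 = 34 + \left(-27 + \sqrt{9 + 0} + 0\right) 32 = 34 + \left(-27 + \sqrt{9} + 0\right) 32 = 34 + \left(-27 + 3 + 0\right) 32 = 34 - 768 = -734$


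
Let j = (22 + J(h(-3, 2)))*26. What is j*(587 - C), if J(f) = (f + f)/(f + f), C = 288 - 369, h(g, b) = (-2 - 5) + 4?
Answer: 399464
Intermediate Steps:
h(g, b) = -3 (h(g, b) = -7 + 4 = -3)
C = -81
J(f) = 1 (J(f) = (2*f)/((2*f)) = (2*f)*(1/(2*f)) = 1)
j = 598 (j = (22 + 1)*26 = 23*26 = 598)
j*(587 - C) = 598*(587 - 1*(-81)) = 598*(587 + 81) = 598*668 = 399464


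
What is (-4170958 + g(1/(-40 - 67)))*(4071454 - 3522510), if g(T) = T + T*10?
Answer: -244989599452048/107 ≈ -2.2896e+12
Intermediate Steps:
g(T) = 11*T (g(T) = T + 10*T = 11*T)
(-4170958 + g(1/(-40 - 67)))*(4071454 - 3522510) = (-4170958 + 11/(-40 - 67))*(4071454 - 3522510) = (-4170958 + 11/(-107))*548944 = (-4170958 + 11*(-1/107))*548944 = (-4170958 - 11/107)*548944 = -446292517/107*548944 = -244989599452048/107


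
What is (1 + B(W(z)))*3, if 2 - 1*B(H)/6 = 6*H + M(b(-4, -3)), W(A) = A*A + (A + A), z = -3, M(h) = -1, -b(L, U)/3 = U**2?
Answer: -267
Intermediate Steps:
b(L, U) = -3*U**2
W(A) = A**2 + 2*A
B(H) = 18 - 36*H (B(H) = 12 - 6*(6*H - 1) = 12 - 6*(-1 + 6*H) = 12 + (6 - 36*H) = 18 - 36*H)
(1 + B(W(z)))*3 = (1 + (18 - (-108)*(2 - 3)))*3 = (1 + (18 - (-108)*(-1)))*3 = (1 + (18 - 36*3))*3 = (1 + (18 - 108))*3 = (1 - 90)*3 = -89*3 = -267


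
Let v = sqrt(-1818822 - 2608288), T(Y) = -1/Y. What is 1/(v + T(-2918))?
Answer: 2918/37695619767641 - 8514724*I*sqrt(4427110)/37695619767641 ≈ 7.741e-11 - 0.00047527*I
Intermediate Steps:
v = I*sqrt(4427110) (v = sqrt(-4427110) = I*sqrt(4427110) ≈ 2104.1*I)
1/(v + T(-2918)) = 1/(I*sqrt(4427110) - 1/(-2918)) = 1/(I*sqrt(4427110) - 1*(-1/2918)) = 1/(I*sqrt(4427110) + 1/2918) = 1/(1/2918 + I*sqrt(4427110))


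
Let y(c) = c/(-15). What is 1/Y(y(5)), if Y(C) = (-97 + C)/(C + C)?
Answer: 1/146 ≈ 0.0068493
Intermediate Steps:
y(c) = -c/15 (y(c) = c*(-1/15) = -c/15)
Y(C) = (-97 + C)/(2*C) (Y(C) = (-97 + C)/((2*C)) = (-97 + C)*(1/(2*C)) = (-97 + C)/(2*C))
1/Y(y(5)) = 1/((-97 - 1/15*5)/(2*((-1/15*5)))) = 1/((-97 - 1/3)/(2*(-1/3))) = 1/((1/2)*(-3)*(-292/3)) = 1/146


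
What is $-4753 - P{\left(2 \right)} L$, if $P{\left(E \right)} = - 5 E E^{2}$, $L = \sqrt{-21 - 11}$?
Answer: $-4753 + 160 i \sqrt{2} \approx -4753.0 + 226.27 i$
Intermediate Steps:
$L = 4 i \sqrt{2}$ ($L = \sqrt{-32} = 4 i \sqrt{2} \approx 5.6569 i$)
$P{\left(E \right)} = - 5 E^{3}$
$-4753 - P{\left(2 \right)} L = -4753 - - 5 \cdot 2^{3} \cdot 4 i \sqrt{2} = -4753 - \left(-5\right) 8 \cdot 4 i \sqrt{2} = -4753 - - 40 \cdot 4 i \sqrt{2} = -4753 - - 160 i \sqrt{2} = -4753 + 160 i \sqrt{2}$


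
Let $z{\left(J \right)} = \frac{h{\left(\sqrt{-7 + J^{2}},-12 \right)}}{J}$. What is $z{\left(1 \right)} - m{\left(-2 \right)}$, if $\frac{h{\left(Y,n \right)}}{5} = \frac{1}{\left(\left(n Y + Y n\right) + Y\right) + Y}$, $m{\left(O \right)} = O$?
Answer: $2 + \frac{5 i \sqrt{6}}{132} \approx 2.0 + 0.092784 i$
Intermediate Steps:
$h{\left(Y,n \right)} = \frac{5}{2 Y + 2 Y n}$ ($h{\left(Y,n \right)} = \frac{5}{\left(\left(n Y + Y n\right) + Y\right) + Y} = \frac{5}{\left(\left(Y n + Y n\right) + Y\right) + Y} = \frac{5}{\left(2 Y n + Y\right) + Y} = \frac{5}{\left(Y + 2 Y n\right) + Y} = \frac{5}{2 Y + 2 Y n}$)
$z{\left(J \right)} = - \frac{5}{22 J \sqrt{-7 + J^{2}}}$ ($z{\left(J \right)} = \frac{\frac{5}{2} \frac{1}{\sqrt{-7 + J^{2}}} \frac{1}{1 - 12}}{J} = \frac{\frac{5}{2} \frac{1}{\sqrt{-7 + J^{2}}} \frac{1}{-11}}{J} = \frac{\frac{5}{2} \frac{1}{\sqrt{-7 + J^{2}}} \left(- \frac{1}{11}\right)}{J} = \frac{\left(- \frac{5}{22}\right) \frac{1}{\sqrt{-7 + J^{2}}}}{J} = - \frac{5}{22 J \sqrt{-7 + J^{2}}}$)
$z{\left(1 \right)} - m{\left(-2 \right)} = - \frac{5}{22 \cdot 1 \sqrt{-7 + 1^{2}}} - -2 = \left(- \frac{5}{22}\right) 1 \frac{1}{\sqrt{-7 + 1}} + 2 = \left(- \frac{5}{22}\right) 1 \frac{1}{\sqrt{-6}} + 2 = \left(- \frac{5}{22}\right) 1 \left(- \frac{i \sqrt{6}}{6}\right) + 2 = \frac{5 i \sqrt{6}}{132} + 2 = 2 + \frac{5 i \sqrt{6}}{132}$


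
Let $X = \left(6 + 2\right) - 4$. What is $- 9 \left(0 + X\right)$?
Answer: $-36$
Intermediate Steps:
$X = 4$ ($X = 8 - 4 = 4$)
$- 9 \left(0 + X\right) = - 9 \left(0 + 4\right) = \left(-9\right) 4 = -36$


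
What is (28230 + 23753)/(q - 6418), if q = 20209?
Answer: 51983/13791 ≈ 3.7693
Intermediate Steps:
(28230 + 23753)/(q - 6418) = (28230 + 23753)/(20209 - 6418) = 51983/13791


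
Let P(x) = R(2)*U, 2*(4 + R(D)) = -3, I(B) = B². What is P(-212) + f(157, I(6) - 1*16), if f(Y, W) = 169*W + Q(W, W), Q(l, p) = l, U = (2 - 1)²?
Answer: 6789/2 ≈ 3394.5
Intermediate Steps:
U = 1 (U = 1² = 1)
R(D) = -11/2 (R(D) = -4 + (½)*(-3) = -4 - 3/2 = -11/2)
P(x) = -11/2 (P(x) = -11/2*1 = -11/2)
f(Y, W) = 170*W (f(Y, W) = 169*W + W = 170*W)
P(-212) + f(157, I(6) - 1*16) = -11/2 + 170*(6² - 1*16) = -11/2 + 170*(36 - 16) = -11/2 + 170*20 = -11/2 + 3400 = 6789/2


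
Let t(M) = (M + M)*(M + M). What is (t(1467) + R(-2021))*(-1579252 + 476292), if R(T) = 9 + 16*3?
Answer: -9494735202480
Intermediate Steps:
R(T) = 57 (R(T) = 9 + 48 = 57)
t(M) = 4*M² (t(M) = (2*M)*(2*M) = 4*M²)
(t(1467) + R(-2021))*(-1579252 + 476292) = (4*1467² + 57)*(-1579252 + 476292) = (4*2152089 + 57)*(-1102960) = (8608356 + 57)*(-1102960) = 8608413*(-1102960) = -9494735202480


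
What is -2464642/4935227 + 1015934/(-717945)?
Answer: -6783342307708/3543221548515 ≈ -1.9145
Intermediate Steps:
-2464642/4935227 + 1015934/(-717945) = -2464642*1/4935227 + 1015934*(-1/717945) = -2464642/4935227 - 1015934/717945 = -6783342307708/3543221548515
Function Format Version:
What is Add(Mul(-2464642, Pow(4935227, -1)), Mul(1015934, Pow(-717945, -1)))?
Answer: Rational(-6783342307708, 3543221548515) ≈ -1.9145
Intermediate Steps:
Add(Mul(-2464642, Pow(4935227, -1)), Mul(1015934, Pow(-717945, -1))) = Add(Mul(-2464642, Rational(1, 4935227)), Mul(1015934, Rational(-1, 717945))) = Add(Rational(-2464642, 4935227), Rational(-1015934, 717945)) = Rational(-6783342307708, 3543221548515)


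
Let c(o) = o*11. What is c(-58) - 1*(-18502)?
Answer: 17864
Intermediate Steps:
c(o) = 11*o
c(-58) - 1*(-18502) = 11*(-58) - 1*(-18502) = -638 + 18502 = 17864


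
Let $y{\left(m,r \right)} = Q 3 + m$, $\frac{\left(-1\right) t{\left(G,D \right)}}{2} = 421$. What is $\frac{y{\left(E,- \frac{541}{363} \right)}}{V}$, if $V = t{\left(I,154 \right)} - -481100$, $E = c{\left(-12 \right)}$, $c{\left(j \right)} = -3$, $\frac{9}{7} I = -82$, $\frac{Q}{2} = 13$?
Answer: $\frac{25}{160086} \approx 0.00015617$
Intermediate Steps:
$Q = 26$ ($Q = 2 \cdot 13 = 26$)
$I = - \frac{574}{9}$ ($I = \frac{7}{9} \left(-82\right) = - \frac{574}{9} \approx -63.778$)
$t{\left(G,D \right)} = -842$ ($t{\left(G,D \right)} = \left(-2\right) 421 = -842$)
$E = -3$
$y{\left(m,r \right)} = 78 + m$ ($y{\left(m,r \right)} = 26 \cdot 3 + m = 78 + m$)
$V = 480258$ ($V = -842 - -481100 = -842 + 481100 = 480258$)
$\frac{y{\left(E,- \frac{541}{363} \right)}}{V} = \frac{78 - 3}{480258} = 75 \cdot \frac{1}{480258} = \frac{25}{160086}$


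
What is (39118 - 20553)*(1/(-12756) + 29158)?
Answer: 6905055833555/12756 ≈ 5.4132e+8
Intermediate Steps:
(39118 - 20553)*(1/(-12756) + 29158) = 18565*(-1/12756 + 29158) = 18565*(371939447/12756) = 6905055833555/12756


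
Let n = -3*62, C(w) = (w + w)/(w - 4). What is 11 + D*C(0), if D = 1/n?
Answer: 11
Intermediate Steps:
C(w) = 2*w/(-4 + w) (C(w) = (2*w)/(-4 + w) = 2*w/(-4 + w))
n = -186
D = -1/186 (D = 1/(-186) = -1/186 ≈ -0.0053763)
11 + D*C(0) = 11 - 0/(93*(-4 + 0)) = 11 - 0/(93*(-4)) = 11 - 0*(-1)/(93*4) = 11 - 1/186*0 = 11 + 0 = 11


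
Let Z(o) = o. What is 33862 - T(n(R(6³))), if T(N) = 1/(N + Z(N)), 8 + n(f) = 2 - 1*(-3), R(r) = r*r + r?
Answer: 203173/6 ≈ 33862.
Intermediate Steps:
R(r) = r + r² (R(r) = r² + r = r + r²)
n(f) = -3 (n(f) = -8 + (2 - 1*(-3)) = -8 + (2 + 3) = -8 + 5 = -3)
T(N) = 1/(2*N) (T(N) = 1/(N + N) = 1/(2*N))
33862 - T(n(R(6³))) = 33862 - 1/(2*(-3)) = 33862 - (-1)/(2*3) = 33862 - 1*(-⅙) = 33862 + ⅙ = 203173/6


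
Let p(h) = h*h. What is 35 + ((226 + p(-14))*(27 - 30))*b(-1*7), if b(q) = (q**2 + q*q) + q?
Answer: -115171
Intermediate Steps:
b(q) = q + 2*q**2 (b(q) = (q**2 + q**2) + q = 2*q**2 + q = q + 2*q**2)
p(h) = h**2
35 + ((226 + p(-14))*(27 - 30))*b(-1*7) = 35 + ((226 + (-14)**2)*(27 - 30))*((-1*7)*(1 + 2*(-1*7))) = 35 + ((226 + 196)*(-3))*(-7*(1 + 2*(-7))) = 35 + (422*(-3))*(-7*(1 - 14)) = 35 - (-8862)*(-13) = 35 - 1266*91 = 35 - 115206 = -115171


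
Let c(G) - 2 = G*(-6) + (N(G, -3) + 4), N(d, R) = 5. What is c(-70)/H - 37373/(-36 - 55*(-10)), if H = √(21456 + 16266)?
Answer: -37373/514 + 431*√37722/37722 ≈ -70.491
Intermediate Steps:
H = √37722 ≈ 194.22
c(G) = 11 - 6*G (c(G) = 2 + (G*(-6) + (5 + 4)) = 2 + (-6*G + 9) = 2 + (9 - 6*G) = 11 - 6*G)
c(-70)/H - 37373/(-36 - 55*(-10)) = (11 - 6*(-70))/(√37722) - 37373/(-36 - 55*(-10)) = (11 + 420)*(√37722/37722) - 37373/(-36 + 550) = 431*(√37722/37722) - 37373/514 = 431*√37722/37722 - 37373*1/514 = 431*√37722/37722 - 37373/514 = -37373/514 + 431*√37722/37722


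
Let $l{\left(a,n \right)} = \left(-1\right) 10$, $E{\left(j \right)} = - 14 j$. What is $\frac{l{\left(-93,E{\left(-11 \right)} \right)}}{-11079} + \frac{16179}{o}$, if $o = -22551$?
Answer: $- \frac{59673877}{83280843} \approx -0.71654$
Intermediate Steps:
$l{\left(a,n \right)} = -10$
$\frac{l{\left(-93,E{\left(-11 \right)} \right)}}{-11079} + \frac{16179}{o} = - \frac{10}{-11079} + \frac{16179}{-22551} = \left(-10\right) \left(- \frac{1}{11079}\right) + 16179 \left(- \frac{1}{22551}\right) = \frac{10}{11079} - \frac{5393}{7517} = - \frac{59673877}{83280843}$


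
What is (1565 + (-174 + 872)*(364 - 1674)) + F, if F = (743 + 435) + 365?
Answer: -911272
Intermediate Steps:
F = 1543 (F = 1178 + 365 = 1543)
(1565 + (-174 + 872)*(364 - 1674)) + F = (1565 + (-174 + 872)*(364 - 1674)) + 1543 = (1565 + 698*(-1310)) + 1543 = (1565 - 914380) + 1543 = -912815 + 1543 = -911272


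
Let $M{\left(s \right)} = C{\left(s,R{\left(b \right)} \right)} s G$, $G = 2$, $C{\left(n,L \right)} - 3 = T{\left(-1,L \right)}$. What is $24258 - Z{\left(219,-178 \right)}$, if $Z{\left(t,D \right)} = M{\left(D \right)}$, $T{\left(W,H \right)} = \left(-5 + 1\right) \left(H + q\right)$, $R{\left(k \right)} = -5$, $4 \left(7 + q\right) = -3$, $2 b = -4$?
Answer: $43482$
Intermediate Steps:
$b = -2$ ($b = \frac{1}{2} \left(-4\right) = -2$)
$q = - \frac{31}{4}$ ($q = -7 + \frac{1}{4} \left(-3\right) = -7 - \frac{3}{4} = - \frac{31}{4} \approx -7.75$)
$T{\left(W,H \right)} = 31 - 4 H$ ($T{\left(W,H \right)} = \left(-5 + 1\right) \left(H - \frac{31}{4}\right) = - 4 \left(- \frac{31}{4} + H\right) = 31 - 4 H$)
$C{\left(n,L \right)} = 34 - 4 L$ ($C{\left(n,L \right)} = 3 - \left(-31 + 4 L\right) = 34 - 4 L$)
$M{\left(s \right)} = 108 s$ ($M{\left(s \right)} = \left(34 - -20\right) s 2 = \left(34 + 20\right) s 2 = 54 s 2 = 108 s$)
$Z{\left(t,D \right)} = 108 D$
$24258 - Z{\left(219,-178 \right)} = 24258 - 108 \left(-178\right) = 24258 - -19224 = 24258 + 19224 = 43482$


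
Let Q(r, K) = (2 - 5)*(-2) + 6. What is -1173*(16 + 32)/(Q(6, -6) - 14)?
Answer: 28152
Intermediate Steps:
Q(r, K) = 12 (Q(r, K) = -3*(-2) + 6 = 6 + 6 = 12)
-1173*(16 + 32)/(Q(6, -6) - 14) = -1173*(16 + 32)/(12 - 14) = -56304/(-2) = -56304*(-1)/2 = -1173*(-24) = 28152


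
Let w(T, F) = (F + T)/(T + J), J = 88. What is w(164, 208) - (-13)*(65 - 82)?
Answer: -4610/21 ≈ -219.52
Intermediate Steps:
w(T, F) = (F + T)/(88 + T) (w(T, F) = (F + T)/(T + 88) = (F + T)/(88 + T))
w(164, 208) - (-13)*(65 - 82) = (208 + 164)/(88 + 164) - (-13)*(65 - 82) = 372/252 - (-13)*(-17) = (1/252)*372 - 1*221 = 31/21 - 221 = -4610/21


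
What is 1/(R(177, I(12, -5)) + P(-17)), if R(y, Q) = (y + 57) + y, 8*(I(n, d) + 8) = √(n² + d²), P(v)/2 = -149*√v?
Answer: 411/1678589 + 298*I*√17/1678589 ≈ 0.00024485 + 0.00073197*I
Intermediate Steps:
P(v) = -298*√v (P(v) = 2*(-149*√v) = -298*√v)
I(n, d) = -8 + √(d² + n²)/8 (I(n, d) = -8 + √(n² + d²)/8 = -8 + √(d² + n²)/8)
R(y, Q) = 57 + 2*y (R(y, Q) = (57 + y) + y = 57 + 2*y)
1/(R(177, I(12, -5)) + P(-17)) = 1/((57 + 2*177) - 298*I*√17) = 1/((57 + 354) - 298*I*√17) = 1/(411 - 298*I*√17)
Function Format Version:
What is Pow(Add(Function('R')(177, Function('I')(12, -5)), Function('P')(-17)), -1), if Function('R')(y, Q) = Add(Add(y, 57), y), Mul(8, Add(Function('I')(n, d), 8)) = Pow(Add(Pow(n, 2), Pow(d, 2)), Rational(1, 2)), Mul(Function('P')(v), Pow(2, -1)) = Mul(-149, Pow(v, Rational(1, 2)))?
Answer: Add(Rational(411, 1678589), Mul(Rational(298, 1678589), I, Pow(17, Rational(1, 2)))) ≈ Add(0.00024485, Mul(0.00073197, I))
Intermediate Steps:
Function('P')(v) = Mul(-298, Pow(v, Rational(1, 2))) (Function('P')(v) = Mul(2, Mul(-149, Pow(v, Rational(1, 2)))) = Mul(-298, Pow(v, Rational(1, 2))))
Function('I')(n, d) = Add(-8, Mul(Rational(1, 8), Pow(Add(Pow(d, 2), Pow(n, 2)), Rational(1, 2)))) (Function('I')(n, d) = Add(-8, Mul(Rational(1, 8), Pow(Add(Pow(n, 2), Pow(d, 2)), Rational(1, 2)))) = Add(-8, Mul(Rational(1, 8), Pow(Add(Pow(d, 2), Pow(n, 2)), Rational(1, 2)))))
Function('R')(y, Q) = Add(57, Mul(2, y)) (Function('R')(y, Q) = Add(Add(57, y), y) = Add(57, Mul(2, y)))
Pow(Add(Function('R')(177, Function('I')(12, -5)), Function('P')(-17)), -1) = Pow(Add(Add(57, Mul(2, 177)), Mul(-298, Pow(-17, Rational(1, 2)))), -1) = Pow(Add(Add(57, 354), Mul(-298, Mul(I, Pow(17, Rational(1, 2))))), -1) = Pow(Add(411, Mul(-298, I, Pow(17, Rational(1, 2)))), -1)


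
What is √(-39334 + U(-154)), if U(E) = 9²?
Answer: I*√39253 ≈ 198.12*I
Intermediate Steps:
U(E) = 81
√(-39334 + U(-154)) = √(-39334 + 81) = √(-39253) = I*√39253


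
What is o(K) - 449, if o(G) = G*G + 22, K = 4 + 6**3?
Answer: 47973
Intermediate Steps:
K = 220 (K = 4 + 216 = 220)
o(G) = 22 + G**2 (o(G) = G**2 + 22 = 22 + G**2)
o(K) - 449 = (22 + 220**2) - 449 = (22 + 48400) - 449 = 48422 - 449 = 47973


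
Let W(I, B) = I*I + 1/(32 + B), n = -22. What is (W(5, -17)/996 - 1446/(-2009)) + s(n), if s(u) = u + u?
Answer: -324569404/7503615 ≈ -43.255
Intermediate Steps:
W(I, B) = I² + 1/(32 + B)
s(u) = 2*u
(W(5, -17)/996 - 1446/(-2009)) + s(n) = (((1 + 32*5² - 17*5²)/(32 - 17))/996 - 1446/(-2009)) + 2*(-22) = (((1 + 32*25 - 17*25)/15)*(1/996) - 1446*(-1/2009)) - 44 = (((1 + 800 - 425)/15)*(1/996) + 1446/2009) - 44 = (((1/15)*376)*(1/996) + 1446/2009) - 44 = ((376/15)*(1/996) + 1446/2009) - 44 = (94/3735 + 1446/2009) - 44 = 5589656/7503615 - 44 = -324569404/7503615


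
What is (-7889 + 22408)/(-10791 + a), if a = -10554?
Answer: -14519/21345 ≈ -0.68021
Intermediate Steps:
(-7889 + 22408)/(-10791 + a) = (-7889 + 22408)/(-10791 - 10554) = 14519/(-21345) = 14519*(-1/21345) = -14519/21345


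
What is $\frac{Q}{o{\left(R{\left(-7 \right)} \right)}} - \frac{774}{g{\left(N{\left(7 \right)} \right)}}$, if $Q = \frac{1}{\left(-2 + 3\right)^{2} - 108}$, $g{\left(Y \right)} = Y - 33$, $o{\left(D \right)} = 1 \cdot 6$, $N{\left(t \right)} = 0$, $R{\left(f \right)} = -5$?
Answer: $\frac{165625}{7062} \approx 23.453$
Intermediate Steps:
$o{\left(D \right)} = 6$
$g{\left(Y \right)} = -33 + Y$
$Q = - \frac{1}{107}$ ($Q = \frac{1}{1^{2} - 108} = \frac{1}{1 - 108} = \frac{1}{-107} = - \frac{1}{107} \approx -0.0093458$)
$\frac{Q}{o{\left(R{\left(-7 \right)} \right)}} - \frac{774}{g{\left(N{\left(7 \right)} \right)}} = - \frac{1}{107 \cdot 6} - \frac{774}{-33 + 0} = \left(- \frac{1}{107}\right) \frac{1}{6} - \frac{774}{-33} = - \frac{1}{642} - - \frac{258}{11} = - \frac{1}{642} + \frac{258}{11} = \frac{165625}{7062}$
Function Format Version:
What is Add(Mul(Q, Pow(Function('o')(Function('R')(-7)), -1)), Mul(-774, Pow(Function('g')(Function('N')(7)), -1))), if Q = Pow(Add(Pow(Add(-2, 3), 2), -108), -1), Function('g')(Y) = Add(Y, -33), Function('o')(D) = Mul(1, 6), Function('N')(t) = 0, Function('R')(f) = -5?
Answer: Rational(165625, 7062) ≈ 23.453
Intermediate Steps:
Function('o')(D) = 6
Function('g')(Y) = Add(-33, Y)
Q = Rational(-1, 107) (Q = Pow(Add(Pow(1, 2), -108), -1) = Pow(Add(1, -108), -1) = Pow(-107, -1) = Rational(-1, 107) ≈ -0.0093458)
Add(Mul(Q, Pow(Function('o')(Function('R')(-7)), -1)), Mul(-774, Pow(Function('g')(Function('N')(7)), -1))) = Add(Mul(Rational(-1, 107), Pow(6, -1)), Mul(-774, Pow(Add(-33, 0), -1))) = Add(Mul(Rational(-1, 107), Rational(1, 6)), Mul(-774, Pow(-33, -1))) = Add(Rational(-1, 642), Mul(-774, Rational(-1, 33))) = Add(Rational(-1, 642), Rational(258, 11)) = Rational(165625, 7062)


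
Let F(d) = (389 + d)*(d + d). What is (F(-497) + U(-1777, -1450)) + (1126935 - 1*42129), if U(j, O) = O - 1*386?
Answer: 1190322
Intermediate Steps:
F(d) = 2*d*(389 + d) (F(d) = (389 + d)*(2*d) = 2*d*(389 + d))
U(j, O) = -386 + O (U(j, O) = O - 386 = -386 + O)
(F(-497) + U(-1777, -1450)) + (1126935 - 1*42129) = (2*(-497)*(389 - 497) + (-386 - 1450)) + (1126935 - 1*42129) = (2*(-497)*(-108) - 1836) + (1126935 - 42129) = (107352 - 1836) + 1084806 = 105516 + 1084806 = 1190322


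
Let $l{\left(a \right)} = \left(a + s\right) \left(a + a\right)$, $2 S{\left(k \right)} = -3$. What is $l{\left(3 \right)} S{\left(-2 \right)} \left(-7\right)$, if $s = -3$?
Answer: $0$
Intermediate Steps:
$S{\left(k \right)} = - \frac{3}{2}$ ($S{\left(k \right)} = \frac{1}{2} \left(-3\right) = - \frac{3}{2}$)
$l{\left(a \right)} = 2 a \left(-3 + a\right)$ ($l{\left(a \right)} = \left(a - 3\right) \left(a + a\right) = \left(-3 + a\right) 2 a = 2 a \left(-3 + a\right)$)
$l{\left(3 \right)} S{\left(-2 \right)} \left(-7\right) = 2 \cdot 3 \left(-3 + 3\right) \left(- \frac{3}{2}\right) \left(-7\right) = 2 \cdot 3 \cdot 0 \left(- \frac{3}{2}\right) \left(-7\right) = 0 \left(- \frac{3}{2}\right) \left(-7\right) = 0 \left(-7\right) = 0$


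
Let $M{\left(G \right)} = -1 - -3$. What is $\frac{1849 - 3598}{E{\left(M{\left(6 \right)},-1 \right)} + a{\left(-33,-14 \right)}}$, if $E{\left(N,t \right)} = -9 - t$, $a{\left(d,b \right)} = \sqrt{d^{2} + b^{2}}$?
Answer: $- \frac{424}{37} - \frac{53 \sqrt{1285}}{37} \approx -62.808$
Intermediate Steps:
$M{\left(G \right)} = 2$ ($M{\left(G \right)} = -1 + 3 = 2$)
$a{\left(d,b \right)} = \sqrt{b^{2} + d^{2}}$
$\frac{1849 - 3598}{E{\left(M{\left(6 \right)},-1 \right)} + a{\left(-33,-14 \right)}} = \frac{1849 - 3598}{\left(-9 - -1\right) + \sqrt{\left(-14\right)^{2} + \left(-33\right)^{2}}} = - \frac{1749}{\left(-9 + 1\right) + \sqrt{196 + 1089}} = - \frac{1749}{-8 + \sqrt{1285}}$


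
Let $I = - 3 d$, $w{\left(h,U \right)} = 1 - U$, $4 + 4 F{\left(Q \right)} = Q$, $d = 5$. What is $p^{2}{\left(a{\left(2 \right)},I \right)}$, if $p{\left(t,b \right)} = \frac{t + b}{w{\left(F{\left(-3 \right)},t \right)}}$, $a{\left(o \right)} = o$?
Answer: $169$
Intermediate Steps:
$F{\left(Q \right)} = -1 + \frac{Q}{4}$
$I = -15$ ($I = \left(-3\right) 5 = -15$)
$p{\left(t,b \right)} = \frac{b + t}{1 - t}$ ($p{\left(t,b \right)} = \frac{t + b}{1 - t} = \frac{b + t}{1 - t}$)
$p^{2}{\left(a{\left(2 \right)},I \right)} = \left(\frac{\left(-1\right) \left(-15\right) - 2}{-1 + 2}\right)^{2} = \left(\frac{15 - 2}{1}\right)^{2} = \left(1 \cdot 13\right)^{2} = 13^{2} = 169$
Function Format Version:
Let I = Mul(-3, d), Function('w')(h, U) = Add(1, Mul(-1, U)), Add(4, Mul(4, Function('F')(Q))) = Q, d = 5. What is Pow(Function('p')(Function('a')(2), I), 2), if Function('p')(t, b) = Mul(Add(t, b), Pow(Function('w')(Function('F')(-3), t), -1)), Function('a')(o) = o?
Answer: 169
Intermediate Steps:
Function('F')(Q) = Add(-1, Mul(Rational(1, 4), Q))
I = -15 (I = Mul(-3, 5) = -15)
Function('p')(t, b) = Mul(Pow(Add(1, Mul(-1, t)), -1), Add(b, t)) (Function('p')(t, b) = Mul(Add(t, b), Pow(Add(1, Mul(-1, t)), -1)) = Mul(Add(b, t), Pow(Add(1, Mul(-1, t)), -1)) = Mul(Pow(Add(1, Mul(-1, t)), -1), Add(b, t)))
Pow(Function('p')(Function('a')(2), I), 2) = Pow(Mul(Pow(Add(-1, 2), -1), Add(Mul(-1, -15), Mul(-1, 2))), 2) = Pow(Mul(Pow(1, -1), Add(15, -2)), 2) = Pow(Mul(1, 13), 2) = Pow(13, 2) = 169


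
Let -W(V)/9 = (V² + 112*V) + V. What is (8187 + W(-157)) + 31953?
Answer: -22032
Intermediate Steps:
W(V) = -1017*V - 9*V² (W(V) = -9*((V² + 112*V) + V) = -9*(V² + 113*V) = -1017*V - 9*V²)
(8187 + W(-157)) + 31953 = (8187 - 9*(-157)*(113 - 157)) + 31953 = (8187 - 9*(-157)*(-44)) + 31953 = (8187 - 62172) + 31953 = -53985 + 31953 = -22032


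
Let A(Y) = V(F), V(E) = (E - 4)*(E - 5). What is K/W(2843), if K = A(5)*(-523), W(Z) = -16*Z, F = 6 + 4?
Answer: 7845/22744 ≈ 0.34493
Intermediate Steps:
F = 10
V(E) = (-5 + E)*(-4 + E) (V(E) = (-4 + E)*(-5 + E) = (-5 + E)*(-4 + E))
A(Y) = 30 (A(Y) = 20 + 10² - 9*10 = 20 + 100 - 90 = 30)
K = -15690 (K = 30*(-523) = -15690)
K/W(2843) = -15690/((-16*2843)) = -15690/(-45488) = -15690*(-1/45488) = 7845/22744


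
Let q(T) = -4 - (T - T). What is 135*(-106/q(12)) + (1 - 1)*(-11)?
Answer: 7155/2 ≈ 3577.5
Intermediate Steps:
q(T) = -4 (q(T) = -4 - 1*0 = -4 + 0 = -4)
135*(-106/q(12)) + (1 - 1)*(-11) = 135*(-106/(-4)) + (1 - 1)*(-11) = 135*(-106*(-1/4)) + 0*(-11) = 135*(53/2) + 0 = 7155/2 + 0 = 7155/2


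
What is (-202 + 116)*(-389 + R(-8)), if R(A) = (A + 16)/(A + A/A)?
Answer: 234866/7 ≈ 33552.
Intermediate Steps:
R(A) = (16 + A)/(1 + A) (R(A) = (16 + A)/(A + 1) = (16 + A)/(1 + A))
(-202 + 116)*(-389 + R(-8)) = (-202 + 116)*(-389 + (16 - 8)/(1 - 8)) = -86*(-389 + 8/(-7)) = -86*(-389 - ⅐*8) = -86*(-389 - 8/7) = -86*(-2731/7) = 234866/7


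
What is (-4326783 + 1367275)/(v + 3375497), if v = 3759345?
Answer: -1479754/3567421 ≈ -0.41480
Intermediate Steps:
(-4326783 + 1367275)/(v + 3375497) = (-4326783 + 1367275)/(3759345 + 3375497) = -2959508/7134842 = -2959508*1/7134842 = -1479754/3567421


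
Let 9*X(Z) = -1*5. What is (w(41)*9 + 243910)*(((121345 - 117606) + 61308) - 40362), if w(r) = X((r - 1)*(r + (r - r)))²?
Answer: 54188882275/9 ≈ 6.0210e+9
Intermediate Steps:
X(Z) = -5/9 (X(Z) = (-1*5)/9 = (⅑)*(-5) = -5/9)
w(r) = 25/81 (w(r) = (-5/9)² = 25/81)
(w(41)*9 + 243910)*(((121345 - 117606) + 61308) - 40362) = ((25/81)*9 + 243910)*(((121345 - 117606) + 61308) - 40362) = (25/9 + 243910)*((3739 + 61308) - 40362) = 2195215*(65047 - 40362)/9 = (2195215/9)*24685 = 54188882275/9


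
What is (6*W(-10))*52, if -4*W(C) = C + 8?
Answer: 156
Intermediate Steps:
W(C) = -2 - C/4 (W(C) = -(C + 8)/4 = -(8 + C)/4 = -2 - C/4)
(6*W(-10))*52 = (6*(-2 - ¼*(-10)))*52 = (6*(-2 + 5/2))*52 = (6*(½))*52 = 3*52 = 156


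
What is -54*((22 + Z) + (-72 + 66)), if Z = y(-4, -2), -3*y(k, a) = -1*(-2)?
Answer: -828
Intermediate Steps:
y(k, a) = -⅔ (y(k, a) = -(-1)*(-2)/3 = -⅓*2 = -⅔)
Z = -⅔ ≈ -0.66667
-54*((22 + Z) + (-72 + 66)) = -54*((22 - ⅔) + (-72 + 66)) = -54*(64/3 - 6) = -54*46/3 = -828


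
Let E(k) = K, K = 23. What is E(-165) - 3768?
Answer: -3745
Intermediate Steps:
E(k) = 23
E(-165) - 3768 = 23 - 3768 = -3745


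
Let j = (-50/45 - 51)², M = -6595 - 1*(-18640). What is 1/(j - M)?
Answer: -81/755684 ≈ -0.00010719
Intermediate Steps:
M = 12045 (M = -6595 + 18640 = 12045)
j = 219961/81 (j = (-50*1/45 - 51)² = (-10/9 - 51)² = (-469/9)² = 219961/81 ≈ 2715.6)
1/(j - M) = 1/(219961/81 - 1*12045) = 1/(219961/81 - 12045) = 1/(-755684/81) = -81/755684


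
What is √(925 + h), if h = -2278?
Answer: I*√1353 ≈ 36.783*I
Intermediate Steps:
√(925 + h) = √(925 - 2278) = √(-1353) = I*√1353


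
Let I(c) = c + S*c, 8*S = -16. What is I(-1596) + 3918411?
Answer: 3920007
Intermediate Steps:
S = -2 (S = (1/8)*(-16) = -2)
I(c) = -c (I(c) = c - 2*c = -c)
I(-1596) + 3918411 = -1*(-1596) + 3918411 = 1596 + 3918411 = 3920007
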